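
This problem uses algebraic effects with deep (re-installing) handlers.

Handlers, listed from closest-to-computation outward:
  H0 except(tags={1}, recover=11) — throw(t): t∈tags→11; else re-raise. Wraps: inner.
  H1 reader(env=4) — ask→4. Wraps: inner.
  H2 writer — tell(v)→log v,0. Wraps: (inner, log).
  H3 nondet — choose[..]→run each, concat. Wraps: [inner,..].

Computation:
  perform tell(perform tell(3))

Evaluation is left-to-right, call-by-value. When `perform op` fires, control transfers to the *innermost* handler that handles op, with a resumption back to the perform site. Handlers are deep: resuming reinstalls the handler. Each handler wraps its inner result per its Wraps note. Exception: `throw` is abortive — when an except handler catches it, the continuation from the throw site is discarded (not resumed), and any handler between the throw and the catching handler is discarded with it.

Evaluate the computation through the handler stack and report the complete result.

Working:
tell(3) @ H2 ⇒ log+=3
tell(0) @ H2 ⇒ log+=0
H0 returns 0
H1 returns 0
H2 returns (0, (3, 0))
H3 returns [(0, (3, 0))]
= [(0, (3, 0))]

Answer: [(0, (3, 0))]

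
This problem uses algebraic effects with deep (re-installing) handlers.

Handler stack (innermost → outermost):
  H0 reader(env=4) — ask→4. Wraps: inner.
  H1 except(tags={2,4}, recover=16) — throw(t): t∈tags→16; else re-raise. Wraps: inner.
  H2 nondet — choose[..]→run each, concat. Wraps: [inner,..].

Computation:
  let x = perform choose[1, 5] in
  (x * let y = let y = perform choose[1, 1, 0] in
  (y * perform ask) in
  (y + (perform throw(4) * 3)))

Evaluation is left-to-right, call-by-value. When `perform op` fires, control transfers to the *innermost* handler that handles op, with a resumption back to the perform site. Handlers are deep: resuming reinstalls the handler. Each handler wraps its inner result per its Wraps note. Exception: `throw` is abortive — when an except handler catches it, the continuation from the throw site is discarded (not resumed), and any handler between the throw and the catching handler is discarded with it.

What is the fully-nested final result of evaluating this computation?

Answer: [16, 16, 16, 16, 16, 16]

Working:
choose[1, 5] @ H2
  branch[0] choose=1:
    choose[1, 1, 0] @ H2
      branch[0] choose=1:
        ask @ H0 ⇒ 4
        throw(4) @ H1 caught ⇒ 16
        H2 returns [16]
      branch[1] choose=1:
        ask @ H0 ⇒ 4
        throw(4) @ H1 caught ⇒ 16
        H2 returns [16]
      branch[2] choose=0:
        ask @ H0 ⇒ 4
        throw(4) @ H1 caught ⇒ 16
        H2 returns [16]
  branch[1] choose=5:
    choose[1, 1, 0] @ H2
      branch[0] choose=1:
        ask @ H0 ⇒ 4
        throw(4) @ H1 caught ⇒ 16
        H2 returns [16]
      branch[1] choose=1:
        ask @ H0 ⇒ 4
        throw(4) @ H1 caught ⇒ 16
        H2 returns [16]
      branch[2] choose=0:
        ask @ H0 ⇒ 4
        throw(4) @ H1 caught ⇒ 16
        H2 returns [16]
= [16, 16, 16, 16, 16, 16]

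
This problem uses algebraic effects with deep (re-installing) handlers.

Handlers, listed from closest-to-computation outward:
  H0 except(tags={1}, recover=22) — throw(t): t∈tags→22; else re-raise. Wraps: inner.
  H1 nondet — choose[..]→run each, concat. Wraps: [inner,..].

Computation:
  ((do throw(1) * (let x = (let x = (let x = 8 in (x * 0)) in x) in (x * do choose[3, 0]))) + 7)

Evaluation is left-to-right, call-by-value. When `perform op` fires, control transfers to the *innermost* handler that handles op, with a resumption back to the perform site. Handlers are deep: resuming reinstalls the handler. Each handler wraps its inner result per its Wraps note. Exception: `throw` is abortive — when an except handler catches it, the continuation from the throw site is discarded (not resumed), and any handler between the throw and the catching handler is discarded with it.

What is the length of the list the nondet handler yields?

Step-by-step:
throw(1) @ H0 caught ⇒ 22
H1 returns [22]
= [22]

Answer: 1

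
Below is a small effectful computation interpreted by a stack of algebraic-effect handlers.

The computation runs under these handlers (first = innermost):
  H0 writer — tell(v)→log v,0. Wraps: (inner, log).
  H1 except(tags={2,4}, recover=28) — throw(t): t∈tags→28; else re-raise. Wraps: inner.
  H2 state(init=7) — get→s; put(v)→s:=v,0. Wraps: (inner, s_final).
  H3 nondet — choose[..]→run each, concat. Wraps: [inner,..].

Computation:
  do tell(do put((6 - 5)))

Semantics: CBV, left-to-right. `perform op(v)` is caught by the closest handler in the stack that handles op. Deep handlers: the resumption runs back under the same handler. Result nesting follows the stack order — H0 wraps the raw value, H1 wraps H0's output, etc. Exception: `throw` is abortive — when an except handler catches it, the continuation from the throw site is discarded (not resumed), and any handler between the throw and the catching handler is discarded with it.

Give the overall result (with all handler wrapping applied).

Answer: [((0, (0)), 1)]

Step-by-step:
put(1) @ H2 ⇒ s:=1
tell(0) @ H0 ⇒ log+=0
H0 returns (0, (0))
H1 returns (0, (0))
H2 returns ((0, (0)), 1)
H3 returns [((0, (0)), 1)]
= [((0, (0)), 1)]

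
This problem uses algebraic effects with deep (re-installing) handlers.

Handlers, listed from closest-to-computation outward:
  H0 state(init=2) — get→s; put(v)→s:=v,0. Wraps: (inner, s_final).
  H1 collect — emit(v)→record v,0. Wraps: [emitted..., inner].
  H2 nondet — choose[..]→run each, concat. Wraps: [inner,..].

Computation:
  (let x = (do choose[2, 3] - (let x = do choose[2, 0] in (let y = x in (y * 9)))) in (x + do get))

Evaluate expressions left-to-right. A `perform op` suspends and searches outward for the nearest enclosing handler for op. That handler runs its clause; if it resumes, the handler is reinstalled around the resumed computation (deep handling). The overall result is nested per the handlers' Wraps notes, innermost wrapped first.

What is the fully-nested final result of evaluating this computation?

Step-by-step:
choose[2, 3] @ H2
  branch[0] choose=2:
    choose[2, 0] @ H2
      branch[0] choose=2:
        get @ H0 ⇒ 2
        H0 returns (-14, 2)
        H1 returns [(-14, 2)]
        H2 returns [[(-14, 2)]]
      branch[1] choose=0:
        get @ H0 ⇒ 2
        H0 returns (4, 2)
        H1 returns [(4, 2)]
        H2 returns [[(4, 2)]]
  branch[1] choose=3:
    choose[2, 0] @ H2
      branch[0] choose=2:
        get @ H0 ⇒ 2
        H0 returns (-13, 2)
        H1 returns [(-13, 2)]
        H2 returns [[(-13, 2)]]
      branch[1] choose=0:
        get @ H0 ⇒ 2
        H0 returns (5, 2)
        H1 returns [(5, 2)]
        H2 returns [[(5, 2)]]
= [[(-14, 2)], [(4, 2)], [(-13, 2)], [(5, 2)]]

Answer: [[(-14, 2)], [(4, 2)], [(-13, 2)], [(5, 2)]]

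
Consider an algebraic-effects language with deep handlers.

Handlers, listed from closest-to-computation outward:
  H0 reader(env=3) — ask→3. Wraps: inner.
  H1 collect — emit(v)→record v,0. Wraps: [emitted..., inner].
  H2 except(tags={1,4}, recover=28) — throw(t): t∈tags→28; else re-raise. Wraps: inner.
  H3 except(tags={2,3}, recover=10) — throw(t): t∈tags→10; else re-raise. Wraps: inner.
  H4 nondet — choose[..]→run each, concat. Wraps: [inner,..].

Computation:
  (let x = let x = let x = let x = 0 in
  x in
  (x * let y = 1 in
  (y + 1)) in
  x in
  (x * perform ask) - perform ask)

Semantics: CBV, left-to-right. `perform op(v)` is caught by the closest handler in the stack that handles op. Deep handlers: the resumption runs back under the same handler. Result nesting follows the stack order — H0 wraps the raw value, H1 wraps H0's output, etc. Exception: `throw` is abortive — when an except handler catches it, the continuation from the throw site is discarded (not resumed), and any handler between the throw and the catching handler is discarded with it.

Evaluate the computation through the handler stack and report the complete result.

Answer: [[-3]]

Step-by-step:
ask @ H0 ⇒ 3
ask @ H0 ⇒ 3
H0 returns -3
H1 returns [-3]
H2 returns [-3]
H3 returns [-3]
H4 returns [[-3]]
= [[-3]]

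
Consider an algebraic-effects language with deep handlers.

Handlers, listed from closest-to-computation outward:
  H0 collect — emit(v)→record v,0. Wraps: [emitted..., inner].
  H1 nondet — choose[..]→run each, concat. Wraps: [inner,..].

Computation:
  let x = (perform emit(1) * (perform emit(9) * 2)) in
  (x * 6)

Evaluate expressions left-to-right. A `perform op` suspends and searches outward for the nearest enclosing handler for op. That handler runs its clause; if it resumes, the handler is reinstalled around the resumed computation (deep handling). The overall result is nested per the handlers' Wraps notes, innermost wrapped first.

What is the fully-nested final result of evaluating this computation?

Step-by-step:
emit(1) @ H0 ⇒ out+=1
emit(9) @ H0 ⇒ out+=9
H0 returns [1, 9, 0]
H1 returns [[1, 9, 0]]
= [[1, 9, 0]]

Answer: [[1, 9, 0]]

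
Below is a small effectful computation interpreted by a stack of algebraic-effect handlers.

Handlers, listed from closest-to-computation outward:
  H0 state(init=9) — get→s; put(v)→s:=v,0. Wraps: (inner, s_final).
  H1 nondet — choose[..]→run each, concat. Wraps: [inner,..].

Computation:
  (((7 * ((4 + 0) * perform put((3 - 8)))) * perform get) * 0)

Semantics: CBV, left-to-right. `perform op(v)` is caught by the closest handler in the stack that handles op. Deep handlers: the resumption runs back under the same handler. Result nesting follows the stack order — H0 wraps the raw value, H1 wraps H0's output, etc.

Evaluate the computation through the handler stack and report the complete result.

Step-by-step:
put(-5) @ H0 ⇒ s:=-5
get @ H0 ⇒ -5
H0 returns (0, -5)
H1 returns [(0, -5)]
= [(0, -5)]

Answer: [(0, -5)]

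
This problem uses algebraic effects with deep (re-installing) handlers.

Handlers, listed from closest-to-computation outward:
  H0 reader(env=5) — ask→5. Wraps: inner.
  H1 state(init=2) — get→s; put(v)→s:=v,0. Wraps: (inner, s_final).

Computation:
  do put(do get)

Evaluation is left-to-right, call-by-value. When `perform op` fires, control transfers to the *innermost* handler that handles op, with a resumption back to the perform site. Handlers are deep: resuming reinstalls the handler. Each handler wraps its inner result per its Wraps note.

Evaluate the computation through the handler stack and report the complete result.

Step-by-step:
get @ H1 ⇒ 2
put(2) @ H1 ⇒ s:=2
H0 returns 0
H1 returns (0, 2)
= (0, 2)

Answer: (0, 2)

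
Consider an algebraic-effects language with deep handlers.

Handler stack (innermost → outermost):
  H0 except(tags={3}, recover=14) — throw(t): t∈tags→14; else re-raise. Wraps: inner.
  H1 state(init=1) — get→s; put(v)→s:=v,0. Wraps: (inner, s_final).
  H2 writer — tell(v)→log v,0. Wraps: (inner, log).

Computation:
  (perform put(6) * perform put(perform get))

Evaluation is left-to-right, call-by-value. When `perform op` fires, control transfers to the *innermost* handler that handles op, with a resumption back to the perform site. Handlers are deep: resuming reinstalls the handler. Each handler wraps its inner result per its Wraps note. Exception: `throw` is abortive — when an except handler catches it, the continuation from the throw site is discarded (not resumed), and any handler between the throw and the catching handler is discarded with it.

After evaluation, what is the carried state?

Evaluation trace:
put(6) @ H1 ⇒ s:=6
get @ H1 ⇒ 6
put(6) @ H1 ⇒ s:=6
H0 returns 0
H1 returns (0, 6)
H2 returns ((0, 6), ())
= ((0, 6), ())

Answer: 6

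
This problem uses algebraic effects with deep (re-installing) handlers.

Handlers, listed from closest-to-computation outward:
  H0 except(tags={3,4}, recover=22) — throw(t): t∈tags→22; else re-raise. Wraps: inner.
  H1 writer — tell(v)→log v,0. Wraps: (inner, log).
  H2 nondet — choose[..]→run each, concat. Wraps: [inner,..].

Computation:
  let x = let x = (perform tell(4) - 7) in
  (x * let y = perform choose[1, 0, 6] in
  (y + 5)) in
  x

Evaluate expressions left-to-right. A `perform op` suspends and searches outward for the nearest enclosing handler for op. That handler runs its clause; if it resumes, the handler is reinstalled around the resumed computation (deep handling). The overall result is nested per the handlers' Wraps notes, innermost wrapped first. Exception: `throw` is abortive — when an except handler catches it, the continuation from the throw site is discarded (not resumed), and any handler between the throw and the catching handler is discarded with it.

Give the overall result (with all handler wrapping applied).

Answer: [(-42, (4)), (-35, (4)), (-77, (4))]

Evaluation trace:
tell(4) @ H1 ⇒ log+=4
choose[1, 0, 6] @ H2
  branch[0] choose=1:
    H0 returns -42
    H1 returns (-42, (4))
    H2 returns [(-42, (4))]
  branch[1] choose=0:
    H0 returns -35
    H1 returns (-35, (4))
    H2 returns [(-35, (4))]
  branch[2] choose=6:
    H0 returns -77
    H1 returns (-77, (4))
    H2 returns [(-77, (4))]
= [(-42, (4)), (-35, (4)), (-77, (4))]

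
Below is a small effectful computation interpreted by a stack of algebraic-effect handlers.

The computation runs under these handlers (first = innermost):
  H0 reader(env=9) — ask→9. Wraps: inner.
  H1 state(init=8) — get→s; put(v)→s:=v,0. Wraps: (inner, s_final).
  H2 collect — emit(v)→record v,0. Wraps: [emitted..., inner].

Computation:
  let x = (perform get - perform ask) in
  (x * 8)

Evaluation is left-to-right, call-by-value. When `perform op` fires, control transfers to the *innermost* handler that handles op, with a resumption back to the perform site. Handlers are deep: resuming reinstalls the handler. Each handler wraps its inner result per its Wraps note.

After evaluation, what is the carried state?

Answer: 8

Evaluation trace:
get @ H1 ⇒ 8
ask @ H0 ⇒ 9
H0 returns -8
H1 returns (-8, 8)
H2 returns [(-8, 8)]
= [(-8, 8)]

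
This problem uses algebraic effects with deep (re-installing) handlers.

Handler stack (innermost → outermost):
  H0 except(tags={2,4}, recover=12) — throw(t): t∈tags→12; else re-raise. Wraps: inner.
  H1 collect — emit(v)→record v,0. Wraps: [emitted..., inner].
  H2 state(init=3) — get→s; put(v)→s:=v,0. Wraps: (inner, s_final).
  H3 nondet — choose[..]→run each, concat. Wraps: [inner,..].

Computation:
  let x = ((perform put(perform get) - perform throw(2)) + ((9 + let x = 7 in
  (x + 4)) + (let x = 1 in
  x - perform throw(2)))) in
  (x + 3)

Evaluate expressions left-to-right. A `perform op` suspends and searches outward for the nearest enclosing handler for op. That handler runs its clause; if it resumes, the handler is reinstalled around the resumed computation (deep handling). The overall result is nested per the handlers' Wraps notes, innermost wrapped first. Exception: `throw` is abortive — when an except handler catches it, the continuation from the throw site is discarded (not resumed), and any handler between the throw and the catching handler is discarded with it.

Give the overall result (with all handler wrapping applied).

Answer: [([12], 3)]

Evaluation trace:
get @ H2 ⇒ 3
put(3) @ H2 ⇒ s:=3
throw(2) @ H0 caught ⇒ 12
H1 returns [12]
H2 returns ([12], 3)
H3 returns [([12], 3)]
= [([12], 3)]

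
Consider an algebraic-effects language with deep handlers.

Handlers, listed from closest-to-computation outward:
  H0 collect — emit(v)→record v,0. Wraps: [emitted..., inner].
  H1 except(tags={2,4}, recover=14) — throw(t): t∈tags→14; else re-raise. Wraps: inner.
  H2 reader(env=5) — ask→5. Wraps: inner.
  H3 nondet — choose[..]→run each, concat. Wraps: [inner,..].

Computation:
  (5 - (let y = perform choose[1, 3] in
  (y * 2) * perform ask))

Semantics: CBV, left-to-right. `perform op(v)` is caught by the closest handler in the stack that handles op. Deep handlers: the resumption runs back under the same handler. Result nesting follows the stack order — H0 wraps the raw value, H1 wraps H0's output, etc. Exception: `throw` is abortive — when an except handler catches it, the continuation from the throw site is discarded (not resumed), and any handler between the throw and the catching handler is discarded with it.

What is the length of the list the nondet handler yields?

Working:
choose[1, 3] @ H3
  branch[0] choose=1:
    ask @ H2 ⇒ 5
    H0 returns [-5]
    H1 returns [-5]
    H2 returns [-5]
    H3 returns [[-5]]
  branch[1] choose=3:
    ask @ H2 ⇒ 5
    H0 returns [-25]
    H1 returns [-25]
    H2 returns [-25]
    H3 returns [[-25]]
= [[-5], [-25]]

Answer: 2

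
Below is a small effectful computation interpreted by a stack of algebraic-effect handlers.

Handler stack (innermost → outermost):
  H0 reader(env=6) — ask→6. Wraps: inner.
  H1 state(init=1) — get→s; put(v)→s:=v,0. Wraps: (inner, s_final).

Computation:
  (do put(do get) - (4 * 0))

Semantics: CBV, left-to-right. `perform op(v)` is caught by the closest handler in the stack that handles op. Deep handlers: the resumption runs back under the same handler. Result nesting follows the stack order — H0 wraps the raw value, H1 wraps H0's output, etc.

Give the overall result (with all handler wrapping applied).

Step-by-step:
get @ H1 ⇒ 1
put(1) @ H1 ⇒ s:=1
H0 returns 0
H1 returns (0, 1)
= (0, 1)

Answer: (0, 1)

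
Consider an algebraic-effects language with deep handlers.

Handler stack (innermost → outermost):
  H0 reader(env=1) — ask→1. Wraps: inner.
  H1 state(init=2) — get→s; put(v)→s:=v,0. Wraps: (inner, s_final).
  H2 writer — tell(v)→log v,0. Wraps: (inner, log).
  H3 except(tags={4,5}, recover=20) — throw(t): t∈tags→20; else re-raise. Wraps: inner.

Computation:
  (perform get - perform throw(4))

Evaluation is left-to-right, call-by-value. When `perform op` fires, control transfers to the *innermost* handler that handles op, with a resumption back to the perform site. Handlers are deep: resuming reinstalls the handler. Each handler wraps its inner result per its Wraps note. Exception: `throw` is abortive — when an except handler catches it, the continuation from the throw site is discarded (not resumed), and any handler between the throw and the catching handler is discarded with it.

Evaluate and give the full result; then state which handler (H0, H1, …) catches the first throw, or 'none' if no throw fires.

Answer: 20 ; first throw caught by: H3

Working:
get @ H1 ⇒ 2
throw(4) @ H3 caught ⇒ 20
= 20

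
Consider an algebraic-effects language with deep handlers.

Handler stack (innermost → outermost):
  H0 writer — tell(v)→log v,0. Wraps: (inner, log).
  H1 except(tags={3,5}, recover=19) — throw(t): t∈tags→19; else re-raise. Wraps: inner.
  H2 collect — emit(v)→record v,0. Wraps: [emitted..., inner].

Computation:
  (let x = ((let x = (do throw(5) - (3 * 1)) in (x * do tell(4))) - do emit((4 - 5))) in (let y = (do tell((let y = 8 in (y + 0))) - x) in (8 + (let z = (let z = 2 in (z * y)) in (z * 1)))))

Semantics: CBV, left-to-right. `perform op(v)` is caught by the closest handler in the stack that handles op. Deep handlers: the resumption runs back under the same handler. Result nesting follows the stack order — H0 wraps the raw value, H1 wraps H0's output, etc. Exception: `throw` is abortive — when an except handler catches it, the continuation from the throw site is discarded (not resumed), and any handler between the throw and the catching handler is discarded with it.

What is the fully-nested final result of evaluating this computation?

Answer: [19]

Evaluation trace:
throw(5) @ H1 caught ⇒ 19
H2 returns [19]
= [19]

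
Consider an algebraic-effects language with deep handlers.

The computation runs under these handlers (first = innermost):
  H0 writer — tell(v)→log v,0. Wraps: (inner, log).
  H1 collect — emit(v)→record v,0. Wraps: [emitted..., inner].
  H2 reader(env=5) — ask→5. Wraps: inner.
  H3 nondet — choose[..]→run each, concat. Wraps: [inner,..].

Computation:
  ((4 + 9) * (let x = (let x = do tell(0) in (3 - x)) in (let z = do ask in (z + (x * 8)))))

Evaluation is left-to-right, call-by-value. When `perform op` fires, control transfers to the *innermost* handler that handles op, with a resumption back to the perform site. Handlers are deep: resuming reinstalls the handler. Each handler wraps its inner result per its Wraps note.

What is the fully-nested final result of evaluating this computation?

Working:
tell(0) @ H0 ⇒ log+=0
ask @ H2 ⇒ 5
H0 returns (377, (0))
H1 returns [(377, (0))]
H2 returns [(377, (0))]
H3 returns [[(377, (0))]]
= [[(377, (0))]]

Answer: [[(377, (0))]]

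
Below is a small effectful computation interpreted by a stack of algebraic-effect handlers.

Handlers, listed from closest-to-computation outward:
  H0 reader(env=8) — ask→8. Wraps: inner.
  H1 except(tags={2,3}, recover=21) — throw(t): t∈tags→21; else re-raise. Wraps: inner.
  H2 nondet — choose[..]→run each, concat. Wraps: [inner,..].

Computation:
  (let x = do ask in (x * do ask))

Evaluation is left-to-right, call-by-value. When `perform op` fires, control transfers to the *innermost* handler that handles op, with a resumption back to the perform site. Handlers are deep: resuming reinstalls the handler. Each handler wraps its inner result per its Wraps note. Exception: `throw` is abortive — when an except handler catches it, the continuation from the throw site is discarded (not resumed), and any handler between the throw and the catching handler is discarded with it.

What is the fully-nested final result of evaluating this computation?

Working:
ask @ H0 ⇒ 8
ask @ H0 ⇒ 8
H0 returns 64
H1 returns 64
H2 returns [64]
= [64]

Answer: [64]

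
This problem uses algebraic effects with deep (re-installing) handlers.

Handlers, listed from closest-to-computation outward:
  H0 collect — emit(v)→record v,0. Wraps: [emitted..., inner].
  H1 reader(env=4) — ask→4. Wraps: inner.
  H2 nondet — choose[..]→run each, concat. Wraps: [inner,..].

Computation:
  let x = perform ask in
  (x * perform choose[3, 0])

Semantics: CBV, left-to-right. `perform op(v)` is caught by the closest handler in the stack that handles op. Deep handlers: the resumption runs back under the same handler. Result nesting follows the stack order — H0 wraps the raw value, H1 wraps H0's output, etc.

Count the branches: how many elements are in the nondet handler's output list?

Working:
ask @ H1 ⇒ 4
choose[3, 0] @ H2
  branch[0] choose=3:
    H0 returns [12]
    H1 returns [12]
    H2 returns [[12]]
  branch[1] choose=0:
    H0 returns [0]
    H1 returns [0]
    H2 returns [[0]]
= [[12], [0]]

Answer: 2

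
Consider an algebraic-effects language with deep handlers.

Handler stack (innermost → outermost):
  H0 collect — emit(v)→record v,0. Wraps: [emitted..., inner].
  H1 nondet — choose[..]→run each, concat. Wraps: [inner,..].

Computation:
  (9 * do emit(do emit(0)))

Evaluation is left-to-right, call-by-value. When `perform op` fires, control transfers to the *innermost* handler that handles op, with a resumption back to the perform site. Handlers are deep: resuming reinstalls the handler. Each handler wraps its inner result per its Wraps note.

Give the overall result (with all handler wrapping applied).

Evaluation trace:
emit(0) @ H0 ⇒ out+=0
emit(0) @ H0 ⇒ out+=0
H0 returns [0, 0, 0]
H1 returns [[0, 0, 0]]
= [[0, 0, 0]]

Answer: [[0, 0, 0]]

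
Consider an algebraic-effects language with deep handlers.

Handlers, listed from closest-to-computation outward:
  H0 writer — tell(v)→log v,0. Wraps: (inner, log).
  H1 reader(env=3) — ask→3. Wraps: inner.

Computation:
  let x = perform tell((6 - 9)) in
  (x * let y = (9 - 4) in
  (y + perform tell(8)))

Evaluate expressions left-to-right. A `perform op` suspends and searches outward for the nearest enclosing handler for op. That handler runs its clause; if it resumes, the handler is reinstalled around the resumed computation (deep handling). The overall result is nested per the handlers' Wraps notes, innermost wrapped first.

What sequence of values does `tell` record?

Answer: (-3, 8)

Step-by-step:
tell(-3) @ H0 ⇒ log+=-3
tell(8) @ H0 ⇒ log+=8
H0 returns (0, (-3, 8))
H1 returns (0, (-3, 8))
= (0, (-3, 8))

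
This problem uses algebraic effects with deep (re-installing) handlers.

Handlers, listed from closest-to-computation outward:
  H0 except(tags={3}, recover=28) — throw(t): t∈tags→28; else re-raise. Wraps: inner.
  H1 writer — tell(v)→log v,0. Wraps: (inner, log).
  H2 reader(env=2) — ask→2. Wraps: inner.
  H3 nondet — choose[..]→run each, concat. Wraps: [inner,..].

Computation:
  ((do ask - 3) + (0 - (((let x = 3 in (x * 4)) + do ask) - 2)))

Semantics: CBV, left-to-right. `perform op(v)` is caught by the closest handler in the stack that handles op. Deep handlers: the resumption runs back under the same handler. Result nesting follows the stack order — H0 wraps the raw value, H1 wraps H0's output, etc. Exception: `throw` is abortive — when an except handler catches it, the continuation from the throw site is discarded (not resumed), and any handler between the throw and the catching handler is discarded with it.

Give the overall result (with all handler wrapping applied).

Step-by-step:
ask @ H2 ⇒ 2
ask @ H2 ⇒ 2
H0 returns -13
H1 returns (-13, ())
H2 returns (-13, ())
H3 returns [(-13, ())]
= [(-13, ())]

Answer: [(-13, ())]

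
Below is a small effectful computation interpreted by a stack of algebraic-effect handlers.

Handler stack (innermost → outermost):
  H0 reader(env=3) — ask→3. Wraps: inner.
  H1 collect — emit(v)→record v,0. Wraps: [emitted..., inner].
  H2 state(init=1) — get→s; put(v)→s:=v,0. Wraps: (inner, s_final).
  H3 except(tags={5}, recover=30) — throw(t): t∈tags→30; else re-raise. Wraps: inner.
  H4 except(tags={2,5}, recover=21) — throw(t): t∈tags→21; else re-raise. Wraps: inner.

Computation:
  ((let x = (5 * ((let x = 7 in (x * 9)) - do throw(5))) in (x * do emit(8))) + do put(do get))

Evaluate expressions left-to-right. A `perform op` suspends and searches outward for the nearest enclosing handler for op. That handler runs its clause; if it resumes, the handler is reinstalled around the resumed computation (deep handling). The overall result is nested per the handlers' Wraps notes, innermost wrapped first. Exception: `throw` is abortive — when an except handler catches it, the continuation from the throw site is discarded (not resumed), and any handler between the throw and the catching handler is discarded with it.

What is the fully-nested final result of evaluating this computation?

Step-by-step:
throw(5) @ H3 caught ⇒ 30
H4 returns 30
= 30

Answer: 30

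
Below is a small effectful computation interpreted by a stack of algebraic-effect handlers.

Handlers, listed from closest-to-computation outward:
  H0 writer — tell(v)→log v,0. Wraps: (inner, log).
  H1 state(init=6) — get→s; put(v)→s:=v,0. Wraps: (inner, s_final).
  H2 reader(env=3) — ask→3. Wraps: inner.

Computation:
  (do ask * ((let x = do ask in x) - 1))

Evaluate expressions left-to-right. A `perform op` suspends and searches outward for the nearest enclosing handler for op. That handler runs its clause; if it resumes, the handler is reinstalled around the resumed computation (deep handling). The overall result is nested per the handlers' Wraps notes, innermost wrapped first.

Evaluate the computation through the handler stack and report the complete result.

Step-by-step:
ask @ H2 ⇒ 3
ask @ H2 ⇒ 3
H0 returns (6, ())
H1 returns ((6, ()), 6)
H2 returns ((6, ()), 6)
= ((6, ()), 6)

Answer: ((6, ()), 6)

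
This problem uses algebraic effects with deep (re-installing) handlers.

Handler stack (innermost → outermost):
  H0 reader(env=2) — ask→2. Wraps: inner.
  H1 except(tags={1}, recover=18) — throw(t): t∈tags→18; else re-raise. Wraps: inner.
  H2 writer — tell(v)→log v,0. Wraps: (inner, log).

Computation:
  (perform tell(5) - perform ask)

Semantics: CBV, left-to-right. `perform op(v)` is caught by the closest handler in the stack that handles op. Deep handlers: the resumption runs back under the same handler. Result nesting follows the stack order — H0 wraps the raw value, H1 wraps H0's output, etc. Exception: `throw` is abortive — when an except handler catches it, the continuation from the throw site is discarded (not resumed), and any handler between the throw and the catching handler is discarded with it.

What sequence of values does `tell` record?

Answer: (5)

Working:
tell(5) @ H2 ⇒ log+=5
ask @ H0 ⇒ 2
H0 returns -2
H1 returns -2
H2 returns (-2, (5))
= (-2, (5))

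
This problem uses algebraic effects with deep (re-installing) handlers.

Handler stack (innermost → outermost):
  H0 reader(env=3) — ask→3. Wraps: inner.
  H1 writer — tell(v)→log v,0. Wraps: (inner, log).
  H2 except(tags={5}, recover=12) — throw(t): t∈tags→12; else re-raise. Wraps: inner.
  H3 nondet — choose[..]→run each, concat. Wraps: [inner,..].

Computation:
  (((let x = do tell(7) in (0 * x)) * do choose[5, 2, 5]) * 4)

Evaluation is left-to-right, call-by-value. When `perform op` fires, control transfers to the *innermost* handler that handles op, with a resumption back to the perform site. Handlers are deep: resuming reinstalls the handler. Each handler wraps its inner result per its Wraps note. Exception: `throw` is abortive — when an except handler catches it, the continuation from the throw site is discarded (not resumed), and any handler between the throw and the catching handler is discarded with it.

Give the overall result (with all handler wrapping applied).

Step-by-step:
tell(7) @ H1 ⇒ log+=7
choose[5, 2, 5] @ H3
  branch[0] choose=5:
    H0 returns 0
    H1 returns (0, (7))
    H2 returns (0, (7))
    H3 returns [(0, (7))]
  branch[1] choose=2:
    H0 returns 0
    H1 returns (0, (7))
    H2 returns (0, (7))
    H3 returns [(0, (7))]
  branch[2] choose=5:
    H0 returns 0
    H1 returns (0, (7))
    H2 returns (0, (7))
    H3 returns [(0, (7))]
= [(0, (7)), (0, (7)), (0, (7))]

Answer: [(0, (7)), (0, (7)), (0, (7))]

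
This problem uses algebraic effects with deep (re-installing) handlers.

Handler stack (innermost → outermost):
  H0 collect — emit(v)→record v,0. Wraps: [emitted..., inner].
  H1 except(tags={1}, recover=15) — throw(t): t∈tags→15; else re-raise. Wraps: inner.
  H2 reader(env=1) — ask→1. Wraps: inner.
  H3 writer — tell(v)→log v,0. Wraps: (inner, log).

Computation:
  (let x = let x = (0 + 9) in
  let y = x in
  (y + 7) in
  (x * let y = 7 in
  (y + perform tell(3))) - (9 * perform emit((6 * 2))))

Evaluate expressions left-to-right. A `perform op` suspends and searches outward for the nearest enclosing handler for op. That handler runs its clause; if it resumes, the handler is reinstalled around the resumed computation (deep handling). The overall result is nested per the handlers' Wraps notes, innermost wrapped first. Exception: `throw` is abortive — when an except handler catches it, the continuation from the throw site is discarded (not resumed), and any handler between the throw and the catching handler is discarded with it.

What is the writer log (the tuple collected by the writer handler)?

Answer: (3)

Working:
tell(3) @ H3 ⇒ log+=3
emit(12) @ H0 ⇒ out+=12
H0 returns [12, 112]
H1 returns [12, 112]
H2 returns [12, 112]
H3 returns ([12, 112], (3))
= ([12, 112], (3))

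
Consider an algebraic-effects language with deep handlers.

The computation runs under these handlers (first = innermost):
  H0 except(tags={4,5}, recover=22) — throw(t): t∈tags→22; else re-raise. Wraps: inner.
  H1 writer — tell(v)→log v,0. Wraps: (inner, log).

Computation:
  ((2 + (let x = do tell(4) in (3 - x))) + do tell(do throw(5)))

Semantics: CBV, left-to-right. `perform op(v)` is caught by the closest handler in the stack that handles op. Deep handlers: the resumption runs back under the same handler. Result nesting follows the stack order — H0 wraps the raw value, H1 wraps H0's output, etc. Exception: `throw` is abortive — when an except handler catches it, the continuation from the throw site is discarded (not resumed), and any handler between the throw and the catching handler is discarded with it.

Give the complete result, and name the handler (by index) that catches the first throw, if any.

Answer: (22, (4)) ; first throw caught by: H0

Step-by-step:
tell(4) @ H1 ⇒ log+=4
throw(5) @ H0 caught ⇒ 22
H1 returns (22, (4))
= (22, (4))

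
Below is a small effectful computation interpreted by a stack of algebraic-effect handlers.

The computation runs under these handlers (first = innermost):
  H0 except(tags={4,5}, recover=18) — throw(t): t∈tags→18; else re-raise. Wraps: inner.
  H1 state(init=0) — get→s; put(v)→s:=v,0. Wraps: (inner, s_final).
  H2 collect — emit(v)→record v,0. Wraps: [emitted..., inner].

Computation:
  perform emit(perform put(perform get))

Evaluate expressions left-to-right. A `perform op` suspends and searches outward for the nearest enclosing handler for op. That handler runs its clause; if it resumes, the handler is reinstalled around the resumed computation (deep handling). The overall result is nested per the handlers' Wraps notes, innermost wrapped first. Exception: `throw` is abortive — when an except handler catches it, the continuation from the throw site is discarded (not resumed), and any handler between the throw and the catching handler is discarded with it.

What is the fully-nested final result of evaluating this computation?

Answer: [0, (0, 0)]

Step-by-step:
get @ H1 ⇒ 0
put(0) @ H1 ⇒ s:=0
emit(0) @ H2 ⇒ out+=0
H0 returns 0
H1 returns (0, 0)
H2 returns [0, (0, 0)]
= [0, (0, 0)]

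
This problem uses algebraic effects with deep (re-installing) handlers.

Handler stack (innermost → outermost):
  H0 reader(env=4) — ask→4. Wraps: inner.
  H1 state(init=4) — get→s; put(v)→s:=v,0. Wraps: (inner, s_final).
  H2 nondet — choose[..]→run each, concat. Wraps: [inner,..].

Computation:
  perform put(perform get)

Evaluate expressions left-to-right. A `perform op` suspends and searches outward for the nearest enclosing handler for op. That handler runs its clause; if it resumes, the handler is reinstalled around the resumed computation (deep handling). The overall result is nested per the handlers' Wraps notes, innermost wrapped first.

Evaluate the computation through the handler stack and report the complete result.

Evaluation trace:
get @ H1 ⇒ 4
put(4) @ H1 ⇒ s:=4
H0 returns 0
H1 returns (0, 4)
H2 returns [(0, 4)]
= [(0, 4)]

Answer: [(0, 4)]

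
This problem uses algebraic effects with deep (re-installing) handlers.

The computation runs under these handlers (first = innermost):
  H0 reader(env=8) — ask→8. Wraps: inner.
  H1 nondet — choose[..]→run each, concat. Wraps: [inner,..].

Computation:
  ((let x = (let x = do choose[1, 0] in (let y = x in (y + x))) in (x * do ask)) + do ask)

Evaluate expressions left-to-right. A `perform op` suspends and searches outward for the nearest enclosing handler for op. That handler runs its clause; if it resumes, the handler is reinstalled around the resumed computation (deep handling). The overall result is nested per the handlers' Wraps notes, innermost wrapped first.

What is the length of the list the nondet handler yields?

Answer: 2

Working:
choose[1, 0] @ H1
  branch[0] choose=1:
    ask @ H0 ⇒ 8
    ask @ H0 ⇒ 8
    H0 returns 24
    H1 returns [24]
  branch[1] choose=0:
    ask @ H0 ⇒ 8
    ask @ H0 ⇒ 8
    H0 returns 8
    H1 returns [8]
= [24, 8]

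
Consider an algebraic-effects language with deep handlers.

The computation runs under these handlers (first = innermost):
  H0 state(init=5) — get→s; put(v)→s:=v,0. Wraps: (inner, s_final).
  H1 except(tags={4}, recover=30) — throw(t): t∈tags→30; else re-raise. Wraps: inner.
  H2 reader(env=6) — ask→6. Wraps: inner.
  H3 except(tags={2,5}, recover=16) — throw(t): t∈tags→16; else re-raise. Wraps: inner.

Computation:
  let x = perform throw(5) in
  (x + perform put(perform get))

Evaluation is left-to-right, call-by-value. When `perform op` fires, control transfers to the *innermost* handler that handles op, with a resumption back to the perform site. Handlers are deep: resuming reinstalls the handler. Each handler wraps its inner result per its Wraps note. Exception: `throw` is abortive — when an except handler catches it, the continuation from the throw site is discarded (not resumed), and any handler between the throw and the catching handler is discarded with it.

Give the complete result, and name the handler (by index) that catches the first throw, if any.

Step-by-step:
throw(5) @ H1 re-raised
throw(5) @ H3 caught ⇒ 16
= 16

Answer: 16 ; first throw caught by: H3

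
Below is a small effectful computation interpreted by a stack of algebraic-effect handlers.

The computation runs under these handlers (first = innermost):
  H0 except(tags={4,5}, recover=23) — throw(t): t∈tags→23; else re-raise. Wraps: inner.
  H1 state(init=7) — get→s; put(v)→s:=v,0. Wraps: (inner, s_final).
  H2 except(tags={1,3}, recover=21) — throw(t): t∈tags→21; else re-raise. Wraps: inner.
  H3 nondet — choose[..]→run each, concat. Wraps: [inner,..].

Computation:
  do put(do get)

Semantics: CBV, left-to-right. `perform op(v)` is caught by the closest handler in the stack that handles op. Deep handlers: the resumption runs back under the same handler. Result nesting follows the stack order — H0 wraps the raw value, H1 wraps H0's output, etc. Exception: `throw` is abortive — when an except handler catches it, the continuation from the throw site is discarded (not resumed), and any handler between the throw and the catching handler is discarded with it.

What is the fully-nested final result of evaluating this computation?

Working:
get @ H1 ⇒ 7
put(7) @ H1 ⇒ s:=7
H0 returns 0
H1 returns (0, 7)
H2 returns (0, 7)
H3 returns [(0, 7)]
= [(0, 7)]

Answer: [(0, 7)]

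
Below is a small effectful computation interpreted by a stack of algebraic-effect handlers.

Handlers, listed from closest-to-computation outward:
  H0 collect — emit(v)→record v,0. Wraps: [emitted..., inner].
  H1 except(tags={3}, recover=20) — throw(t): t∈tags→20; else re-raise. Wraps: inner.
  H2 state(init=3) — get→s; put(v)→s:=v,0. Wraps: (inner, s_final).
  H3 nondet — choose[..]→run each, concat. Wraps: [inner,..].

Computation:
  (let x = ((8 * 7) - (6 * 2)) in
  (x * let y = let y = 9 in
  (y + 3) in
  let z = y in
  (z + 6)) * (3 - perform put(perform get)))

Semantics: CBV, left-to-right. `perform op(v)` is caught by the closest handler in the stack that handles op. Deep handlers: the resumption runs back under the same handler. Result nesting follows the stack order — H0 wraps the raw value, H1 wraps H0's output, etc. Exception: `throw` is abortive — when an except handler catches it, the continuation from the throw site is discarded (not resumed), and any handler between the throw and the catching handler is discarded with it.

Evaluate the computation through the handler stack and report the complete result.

Step-by-step:
get @ H2 ⇒ 3
put(3) @ H2 ⇒ s:=3
H0 returns [2376]
H1 returns [2376]
H2 returns ([2376], 3)
H3 returns [([2376], 3)]
= [([2376], 3)]

Answer: [([2376], 3)]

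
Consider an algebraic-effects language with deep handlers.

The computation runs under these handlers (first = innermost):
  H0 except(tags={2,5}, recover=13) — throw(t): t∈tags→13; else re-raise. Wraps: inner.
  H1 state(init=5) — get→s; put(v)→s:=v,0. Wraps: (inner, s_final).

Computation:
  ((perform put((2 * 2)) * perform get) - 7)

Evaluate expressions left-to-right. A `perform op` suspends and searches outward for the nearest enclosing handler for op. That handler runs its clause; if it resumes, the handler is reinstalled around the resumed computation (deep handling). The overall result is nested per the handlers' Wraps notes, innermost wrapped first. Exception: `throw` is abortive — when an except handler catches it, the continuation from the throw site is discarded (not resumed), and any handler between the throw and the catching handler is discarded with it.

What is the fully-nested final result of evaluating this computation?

Working:
put(4) @ H1 ⇒ s:=4
get @ H1 ⇒ 4
H0 returns -7
H1 returns (-7, 4)
= (-7, 4)

Answer: (-7, 4)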